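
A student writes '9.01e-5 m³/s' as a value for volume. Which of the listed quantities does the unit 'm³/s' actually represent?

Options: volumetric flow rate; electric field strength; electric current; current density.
volumetric flow rate

volume should have units dimensionally equivalent to m^3 (e.g. m³).
The given unit 'm³/s' reduces to m^3 / s. Of the listed options, that is the dimensionality of volumetric flow rate.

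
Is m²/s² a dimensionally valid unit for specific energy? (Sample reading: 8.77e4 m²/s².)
Yes

specific energy has SI base units: m^2 / s^2
m²/s² reduces to the same SI base units, so it is a valid unit for specific energy.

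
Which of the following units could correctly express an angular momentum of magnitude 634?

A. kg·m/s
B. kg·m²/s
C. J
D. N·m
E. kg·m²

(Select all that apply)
B

angular momentum has SI base units: kg * m^2 / s

Checking each option against kg * m^2 / s:
  A. kg·m/s: ✗ does not match
  B. kg·m²/s: ✓ matches
  C. J: ✗ does not match
  D. N·m: ✗ does not match
  E. kg·m²: ✗ does not match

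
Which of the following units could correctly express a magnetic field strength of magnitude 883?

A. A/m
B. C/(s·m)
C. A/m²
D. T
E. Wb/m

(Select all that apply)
A, B

magnetic field strength has SI base units: A / m

Checking each option against A / m:
  A. A/m: ✓ matches
  B. C/(s·m): ✓ matches
  C. A/m²: ✗ does not match
  D. T: ✗ does not match
  E. Wb/m: ✗ does not match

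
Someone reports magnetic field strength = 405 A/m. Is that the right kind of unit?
Yes

magnetic field strength has SI base units: A / m
A/m reduces to the same SI base units, so it is a valid unit for magnetic field strength.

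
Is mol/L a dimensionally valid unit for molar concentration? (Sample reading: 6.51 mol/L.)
Yes

molar concentration has SI base units: mol / m^3
mol/L reduces to the same SI base units, so it is a valid unit for molar concentration.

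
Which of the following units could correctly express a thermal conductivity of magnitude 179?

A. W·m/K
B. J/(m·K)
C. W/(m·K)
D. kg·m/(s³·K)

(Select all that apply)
C, D

thermal conductivity has SI base units: kg * m / (s^3 * K)

Checking each option against kg * m / (s^3 * K):
  A. W·m/K: ✗ does not match
  B. J/(m·K): ✗ does not match
  C. W/(m·K): ✓ matches
  D. kg·m/(s³·K): ✓ matches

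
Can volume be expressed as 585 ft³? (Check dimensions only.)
Yes

volume has SI base units: m^3
ft³ reduces to the same SI base units, so it is a valid unit for volume.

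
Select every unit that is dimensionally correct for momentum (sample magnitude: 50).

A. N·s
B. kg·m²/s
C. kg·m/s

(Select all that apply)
A, C

momentum has SI base units: kg * m / s

Checking each option against kg * m / s:
  A. N·s: ✓ matches
  B. kg·m²/s: ✗ does not match
  C. kg·m/s: ✓ matches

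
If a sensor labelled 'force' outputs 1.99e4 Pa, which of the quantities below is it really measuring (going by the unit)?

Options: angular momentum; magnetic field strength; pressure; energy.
pressure

force should have units dimensionally equivalent to kg * m / s^2 (e.g. N).
The given unit 'Pa' reduces to kg / (m * s^2). Of the listed options, that is the dimensionality of pressure.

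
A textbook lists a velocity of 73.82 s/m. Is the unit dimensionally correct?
No

velocity has SI base units: m / s
s/m does NOT reduce to m / s; a valid unit for velocity would be e.g. m/s.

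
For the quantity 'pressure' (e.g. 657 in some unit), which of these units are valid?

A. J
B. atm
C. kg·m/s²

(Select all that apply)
B

pressure has SI base units: kg / (m * s^2)

Checking each option against kg / (m * s^2):
  A. J: ✗ does not match
  B. atm: ✓ matches
  C. kg·m/s²: ✗ does not match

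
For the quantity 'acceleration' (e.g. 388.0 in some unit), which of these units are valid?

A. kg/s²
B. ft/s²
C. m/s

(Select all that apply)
B

acceleration has SI base units: m / s^2

Checking each option against m / s^2:
  A. kg/s²: ✗ does not match
  B. ft/s²: ✓ matches
  C. m/s: ✗ does not match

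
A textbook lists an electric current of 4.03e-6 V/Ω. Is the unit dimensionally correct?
Yes

electric current has SI base units: A
V/Ω reduces to the same SI base units, so it is a valid unit for electric current.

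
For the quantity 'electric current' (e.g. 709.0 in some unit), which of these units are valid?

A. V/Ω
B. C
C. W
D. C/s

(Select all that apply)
A, D

electric current has SI base units: A

Checking each option against A:
  A. V/Ω: ✓ matches
  B. C: ✗ does not match
  C. W: ✗ does not match
  D. C/s: ✓ matches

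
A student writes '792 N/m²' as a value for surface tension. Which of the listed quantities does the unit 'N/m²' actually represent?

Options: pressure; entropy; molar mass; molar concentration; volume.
pressure

surface tension should have units dimensionally equivalent to kg / s^2 (e.g. N/m).
The given unit 'N/m²' reduces to kg / (m * s^2). Of the listed options, that is the dimensionality of pressure.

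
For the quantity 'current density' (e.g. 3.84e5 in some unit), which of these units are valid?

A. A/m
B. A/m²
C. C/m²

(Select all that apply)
B

current density has SI base units: A / m^2

Checking each option against A / m^2:
  A. A/m: ✗ does not match
  B. A/m²: ✓ matches
  C. C/m²: ✗ does not match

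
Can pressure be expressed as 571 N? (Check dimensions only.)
No

pressure has SI base units: kg / (m * s^2)
N does NOT reduce to kg / (m * s^2); a valid unit for pressure would be e.g. Pa.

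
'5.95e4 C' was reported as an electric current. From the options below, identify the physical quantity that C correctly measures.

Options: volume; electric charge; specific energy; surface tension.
electric charge

electric current should have units dimensionally equivalent to A (e.g. A).
The given unit 'C' reduces to A * s. Of the listed options, that is the dimensionality of electric charge.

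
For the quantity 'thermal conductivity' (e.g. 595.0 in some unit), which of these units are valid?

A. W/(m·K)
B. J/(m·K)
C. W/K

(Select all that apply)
A

thermal conductivity has SI base units: kg * m / (s^3 * K)

Checking each option against kg * m / (s^3 * K):
  A. W/(m·K): ✓ matches
  B. J/(m·K): ✗ does not match
  C. W/K: ✗ does not match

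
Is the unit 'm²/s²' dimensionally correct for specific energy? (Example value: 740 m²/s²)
Yes

specific energy has SI base units: m^2 / s^2
m²/s² reduces to the same SI base units, so it is a valid unit for specific energy.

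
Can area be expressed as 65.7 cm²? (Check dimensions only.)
Yes

area has SI base units: m^2
cm² reduces to the same SI base units, so it is a valid unit for area.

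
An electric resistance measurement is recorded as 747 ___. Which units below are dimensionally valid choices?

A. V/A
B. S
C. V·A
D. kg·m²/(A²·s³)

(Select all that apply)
A, D

electric resistance has SI base units: kg * m^2 / (A^2 * s^3)

Checking each option against kg * m^2 / (A^2 * s^3):
  A. V/A: ✓ matches
  B. S: ✗ does not match
  C. V·A: ✗ does not match
  D. kg·m²/(A²·s³): ✓ matches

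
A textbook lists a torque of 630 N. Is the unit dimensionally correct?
No

torque has SI base units: kg * m^2 / s^2
N does NOT reduce to kg * m^2 / s^2; a valid unit for torque would be e.g. N·m.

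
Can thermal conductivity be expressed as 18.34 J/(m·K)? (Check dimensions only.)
No

thermal conductivity has SI base units: kg * m / (s^3 * K)
J/(m·K) does NOT reduce to kg * m / (s^3 * K); a valid unit for thermal conductivity would be e.g. W/(m·K).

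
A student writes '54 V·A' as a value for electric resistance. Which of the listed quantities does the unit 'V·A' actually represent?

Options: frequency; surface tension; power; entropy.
power

electric resistance should have units dimensionally equivalent to kg * m^2 / (A^2 * s^3) (e.g. Ω).
The given unit 'V·A' reduces to kg * m^2 / s^3. Of the listed options, that is the dimensionality of power.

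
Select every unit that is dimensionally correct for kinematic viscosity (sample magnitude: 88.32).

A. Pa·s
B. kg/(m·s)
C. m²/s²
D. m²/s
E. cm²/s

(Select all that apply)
D, E

kinematic viscosity has SI base units: m^2 / s

Checking each option against m^2 / s:
  A. Pa·s: ✗ does not match
  B. kg/(m·s): ✗ does not match
  C. m²/s²: ✗ does not match
  D. m²/s: ✓ matches
  E. cm²/s: ✓ matches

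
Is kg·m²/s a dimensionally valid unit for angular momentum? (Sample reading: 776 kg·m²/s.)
Yes

angular momentum has SI base units: kg * m^2 / s
kg·m²/s reduces to the same SI base units, so it is a valid unit for angular momentum.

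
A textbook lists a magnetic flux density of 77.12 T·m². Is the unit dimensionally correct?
No

magnetic flux density has SI base units: kg / (A * s^2)
T·m² does NOT reduce to kg / (A * s^2); a valid unit for magnetic flux density would be e.g. T.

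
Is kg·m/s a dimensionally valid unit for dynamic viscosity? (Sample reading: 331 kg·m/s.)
No

dynamic viscosity has SI base units: kg / (m * s)
kg·m/s does NOT reduce to kg / (m * s); a valid unit for dynamic viscosity would be e.g. Pa·s.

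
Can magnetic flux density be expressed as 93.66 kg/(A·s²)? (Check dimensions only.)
Yes

magnetic flux density has SI base units: kg / (A * s^2)
kg/(A·s²) reduces to the same SI base units, so it is a valid unit for magnetic flux density.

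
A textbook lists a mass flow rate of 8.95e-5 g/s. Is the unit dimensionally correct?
Yes

mass flow rate has SI base units: kg / s
g/s reduces to the same SI base units, so it is a valid unit for mass flow rate.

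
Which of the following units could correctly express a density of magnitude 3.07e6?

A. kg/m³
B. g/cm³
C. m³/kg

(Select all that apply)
A, B

density has SI base units: kg / m^3

Checking each option against kg / m^3:
  A. kg/m³: ✓ matches
  B. g/cm³: ✓ matches
  C. m³/kg: ✗ does not match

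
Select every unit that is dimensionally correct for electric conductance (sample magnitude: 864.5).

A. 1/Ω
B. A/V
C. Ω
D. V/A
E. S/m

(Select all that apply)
A, B

electric conductance has SI base units: A^2 * s^3 / (kg * m^2)

Checking each option against A^2 * s^3 / (kg * m^2):
  A. 1/Ω: ✓ matches
  B. A/V: ✓ matches
  C. Ω: ✗ does not match
  D. V/A: ✗ does not match
  E. S/m: ✗ does not match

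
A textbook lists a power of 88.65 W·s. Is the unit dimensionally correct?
No

power has SI base units: kg * m^2 / s^3
W·s does NOT reduce to kg * m^2 / s^3; a valid unit for power would be e.g. W.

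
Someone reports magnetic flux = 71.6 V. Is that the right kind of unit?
No

magnetic flux has SI base units: kg * m^2 / (A * s^2)
V does NOT reduce to kg * m^2 / (A * s^2); a valid unit for magnetic flux would be e.g. Wb.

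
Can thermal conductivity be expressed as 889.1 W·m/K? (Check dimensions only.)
No

thermal conductivity has SI base units: kg * m / (s^3 * K)
W·m/K does NOT reduce to kg * m / (s^3 * K); a valid unit for thermal conductivity would be e.g. W/(m·K).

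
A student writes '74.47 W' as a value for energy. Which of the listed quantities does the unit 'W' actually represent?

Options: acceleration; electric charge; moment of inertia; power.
power

energy should have units dimensionally equivalent to kg * m^2 / s^2 (e.g. J).
The given unit 'W' reduces to kg * m^2 / s^3. Of the listed options, that is the dimensionality of power.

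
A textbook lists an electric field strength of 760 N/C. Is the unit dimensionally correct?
Yes

electric field strength has SI base units: kg * m / (A * s^3)
N/C reduces to the same SI base units, so it is a valid unit for electric field strength.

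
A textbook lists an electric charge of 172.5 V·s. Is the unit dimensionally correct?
No

electric charge has SI base units: A * s
V·s does NOT reduce to A * s; a valid unit for electric charge would be e.g. C.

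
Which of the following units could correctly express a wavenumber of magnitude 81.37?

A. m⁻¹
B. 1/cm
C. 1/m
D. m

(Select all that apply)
A, B, C

wavenumber has SI base units: 1 / m

Checking each option against 1 / m:
  A. m⁻¹: ✓ matches
  B. 1/cm: ✓ matches
  C. 1/m: ✓ matches
  D. m: ✗ does not match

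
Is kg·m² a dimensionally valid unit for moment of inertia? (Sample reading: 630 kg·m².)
Yes

moment of inertia has SI base units: kg * m^2
kg·m² reduces to the same SI base units, so it is a valid unit for moment of inertia.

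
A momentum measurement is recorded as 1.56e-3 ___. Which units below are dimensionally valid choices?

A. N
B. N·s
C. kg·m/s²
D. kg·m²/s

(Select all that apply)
B

momentum has SI base units: kg * m / s

Checking each option against kg * m / s:
  A. N: ✗ does not match
  B. N·s: ✓ matches
  C. kg·m/s²: ✗ does not match
  D. kg·m²/s: ✗ does not match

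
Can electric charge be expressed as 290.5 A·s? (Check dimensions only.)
Yes

electric charge has SI base units: A * s
A·s reduces to the same SI base units, so it is a valid unit for electric charge.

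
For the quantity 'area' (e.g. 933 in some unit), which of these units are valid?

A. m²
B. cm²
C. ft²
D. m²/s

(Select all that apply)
A, B, C

area has SI base units: m^2

Checking each option against m^2:
  A. m²: ✓ matches
  B. cm²: ✓ matches
  C. ft²: ✓ matches
  D. m²/s: ✗ does not match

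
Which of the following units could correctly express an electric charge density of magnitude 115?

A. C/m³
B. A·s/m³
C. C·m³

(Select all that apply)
A, B

electric charge density has SI base units: A * s / m^3

Checking each option against A * s / m^3:
  A. C/m³: ✓ matches
  B. A·s/m³: ✓ matches
  C. C·m³: ✗ does not match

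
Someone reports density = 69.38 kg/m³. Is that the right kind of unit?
Yes

density has SI base units: kg / m^3
kg/m³ reduces to the same SI base units, so it is a valid unit for density.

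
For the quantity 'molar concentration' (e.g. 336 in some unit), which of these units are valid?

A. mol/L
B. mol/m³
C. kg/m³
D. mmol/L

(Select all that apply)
A, B, D

molar concentration has SI base units: mol / m^3

Checking each option against mol / m^3:
  A. mol/L: ✓ matches
  B. mol/m³: ✓ matches
  C. kg/m³: ✗ does not match
  D. mmol/L: ✓ matches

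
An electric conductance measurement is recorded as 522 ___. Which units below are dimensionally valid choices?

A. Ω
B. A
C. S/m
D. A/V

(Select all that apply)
D

electric conductance has SI base units: A^2 * s^3 / (kg * m^2)

Checking each option against A^2 * s^3 / (kg * m^2):
  A. Ω: ✗ does not match
  B. A: ✗ does not match
  C. S/m: ✗ does not match
  D. A/V: ✓ matches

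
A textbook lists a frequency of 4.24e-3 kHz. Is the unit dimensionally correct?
Yes

frequency has SI base units: 1 / s
kHz reduces to the same SI base units, so it is a valid unit for frequency.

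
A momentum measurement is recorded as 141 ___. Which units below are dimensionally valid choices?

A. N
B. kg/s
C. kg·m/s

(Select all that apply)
C

momentum has SI base units: kg * m / s

Checking each option against kg * m / s:
  A. N: ✗ does not match
  B. kg/s: ✗ does not match
  C. kg·m/s: ✓ matches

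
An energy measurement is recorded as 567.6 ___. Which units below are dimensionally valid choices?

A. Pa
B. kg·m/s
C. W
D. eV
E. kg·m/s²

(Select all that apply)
D

energy has SI base units: kg * m^2 / s^2

Checking each option against kg * m^2 / s^2:
  A. Pa: ✗ does not match
  B. kg·m/s: ✗ does not match
  C. W: ✗ does not match
  D. eV: ✓ matches
  E. kg·m/s²: ✗ does not match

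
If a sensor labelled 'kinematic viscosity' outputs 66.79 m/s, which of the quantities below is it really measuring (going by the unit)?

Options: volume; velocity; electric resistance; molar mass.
velocity

kinematic viscosity should have units dimensionally equivalent to m^2 / s (e.g. m²/s).
The given unit 'm/s' reduces to m / s. Of the listed options, that is the dimensionality of velocity.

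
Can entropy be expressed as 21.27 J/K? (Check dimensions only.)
Yes

entropy has SI base units: kg * m^2 / (s^2 * K)
J/K reduces to the same SI base units, so it is a valid unit for entropy.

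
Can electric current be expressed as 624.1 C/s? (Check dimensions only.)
Yes

electric current has SI base units: A
C/s reduces to the same SI base units, so it is a valid unit for electric current.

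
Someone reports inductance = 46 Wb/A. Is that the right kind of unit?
Yes

inductance has SI base units: kg * m^2 / (A^2 * s^2)
Wb/A reduces to the same SI base units, so it is a valid unit for inductance.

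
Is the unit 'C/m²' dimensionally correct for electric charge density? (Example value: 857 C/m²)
No

electric charge density has SI base units: A * s / m^3
C/m² does NOT reduce to A * s / m^3; a valid unit for electric charge density would be e.g. C/m³.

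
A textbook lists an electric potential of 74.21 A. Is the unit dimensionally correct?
No

electric potential has SI base units: kg * m^2 / (A * s^3)
A does NOT reduce to kg * m^2 / (A * s^3); a valid unit for electric potential would be e.g. V.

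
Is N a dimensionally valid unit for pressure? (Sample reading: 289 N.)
No

pressure has SI base units: kg / (m * s^2)
N does NOT reduce to kg / (m * s^2); a valid unit for pressure would be e.g. Pa.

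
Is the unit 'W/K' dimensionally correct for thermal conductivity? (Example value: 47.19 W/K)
No

thermal conductivity has SI base units: kg * m / (s^3 * K)
W/K does NOT reduce to kg * m / (s^3 * K); a valid unit for thermal conductivity would be e.g. W/(m·K).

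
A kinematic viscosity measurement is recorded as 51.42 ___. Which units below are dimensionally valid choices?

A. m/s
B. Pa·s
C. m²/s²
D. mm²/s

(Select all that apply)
D

kinematic viscosity has SI base units: m^2 / s

Checking each option against m^2 / s:
  A. m/s: ✗ does not match
  B. Pa·s: ✗ does not match
  C. m²/s²: ✗ does not match
  D. mm²/s: ✓ matches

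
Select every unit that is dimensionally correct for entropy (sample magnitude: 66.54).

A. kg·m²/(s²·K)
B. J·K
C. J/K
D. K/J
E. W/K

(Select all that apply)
A, C

entropy has SI base units: kg * m^2 / (s^2 * K)

Checking each option against kg * m^2 / (s^2 * K):
  A. kg·m²/(s²·K): ✓ matches
  B. J·K: ✗ does not match
  C. J/K: ✓ matches
  D. K/J: ✗ does not match
  E. W/K: ✗ does not match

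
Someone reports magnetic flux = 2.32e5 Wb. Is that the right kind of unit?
Yes

magnetic flux has SI base units: kg * m^2 / (A * s^2)
Wb reduces to the same SI base units, so it is a valid unit for magnetic flux.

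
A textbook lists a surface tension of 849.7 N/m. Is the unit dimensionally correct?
Yes

surface tension has SI base units: kg / s^2
N/m reduces to the same SI base units, so it is a valid unit for surface tension.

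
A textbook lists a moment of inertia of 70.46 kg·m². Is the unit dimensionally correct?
Yes

moment of inertia has SI base units: kg * m^2
kg·m² reduces to the same SI base units, so it is a valid unit for moment of inertia.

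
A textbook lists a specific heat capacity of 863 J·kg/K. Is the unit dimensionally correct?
No

specific heat capacity has SI base units: m^2 / (s^2 * K)
J·kg/K does NOT reduce to m^2 / (s^2 * K); a valid unit for specific heat capacity would be e.g. J/(kg·K).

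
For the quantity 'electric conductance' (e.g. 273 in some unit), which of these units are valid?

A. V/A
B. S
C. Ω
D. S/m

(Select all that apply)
B

electric conductance has SI base units: A^2 * s^3 / (kg * m^2)

Checking each option against A^2 * s^3 / (kg * m^2):
  A. V/A: ✗ does not match
  B. S: ✓ matches
  C. Ω: ✗ does not match
  D. S/m: ✗ does not match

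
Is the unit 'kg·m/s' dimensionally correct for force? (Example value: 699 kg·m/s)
No

force has SI base units: kg * m / s^2
kg·m/s does NOT reduce to kg * m / s^2; a valid unit for force would be e.g. N.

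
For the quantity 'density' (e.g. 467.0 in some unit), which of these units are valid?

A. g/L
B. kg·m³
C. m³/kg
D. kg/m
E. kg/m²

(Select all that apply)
A

density has SI base units: kg / m^3

Checking each option against kg / m^3:
  A. g/L: ✓ matches
  B. kg·m³: ✗ does not match
  C. m³/kg: ✗ does not match
  D. kg/m: ✗ does not match
  E. kg/m²: ✗ does not match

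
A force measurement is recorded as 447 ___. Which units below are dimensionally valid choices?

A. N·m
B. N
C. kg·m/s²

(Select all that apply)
B, C

force has SI base units: kg * m / s^2

Checking each option against kg * m / s^2:
  A. N·m: ✗ does not match
  B. N: ✓ matches
  C. kg·m/s²: ✓ matches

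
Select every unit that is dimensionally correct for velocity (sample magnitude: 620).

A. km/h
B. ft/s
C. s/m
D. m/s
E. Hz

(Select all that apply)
A, B, D

velocity has SI base units: m / s

Checking each option against m / s:
  A. km/h: ✓ matches
  B. ft/s: ✓ matches
  C. s/m: ✗ does not match
  D. m/s: ✓ matches
  E. Hz: ✗ does not match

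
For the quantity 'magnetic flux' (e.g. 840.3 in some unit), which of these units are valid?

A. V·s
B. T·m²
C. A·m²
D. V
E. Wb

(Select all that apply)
A, B, E

magnetic flux has SI base units: kg * m^2 / (A * s^2)

Checking each option against kg * m^2 / (A * s^2):
  A. V·s: ✓ matches
  B. T·m²: ✓ matches
  C. A·m²: ✗ does not match
  D. V: ✗ does not match
  E. Wb: ✓ matches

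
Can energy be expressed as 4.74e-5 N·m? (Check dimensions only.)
Yes

energy has SI base units: kg * m^2 / s^2
N·m reduces to the same SI base units, so it is a valid unit for energy.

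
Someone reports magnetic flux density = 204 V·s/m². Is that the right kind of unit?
Yes

magnetic flux density has SI base units: kg / (A * s^2)
V·s/m² reduces to the same SI base units, so it is a valid unit for magnetic flux density.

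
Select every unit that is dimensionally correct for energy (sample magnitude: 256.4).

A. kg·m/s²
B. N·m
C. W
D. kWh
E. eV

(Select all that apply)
B, D, E

energy has SI base units: kg * m^2 / s^2

Checking each option against kg * m^2 / s^2:
  A. kg·m/s²: ✗ does not match
  B. N·m: ✓ matches
  C. W: ✗ does not match
  D. kWh: ✓ matches
  E. eV: ✓ matches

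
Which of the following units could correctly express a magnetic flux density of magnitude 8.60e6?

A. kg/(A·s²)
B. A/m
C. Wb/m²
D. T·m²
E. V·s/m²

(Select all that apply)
A, C, E

magnetic flux density has SI base units: kg / (A * s^2)

Checking each option against kg / (A * s^2):
  A. kg/(A·s²): ✓ matches
  B. A/m: ✗ does not match
  C. Wb/m²: ✓ matches
  D. T·m²: ✗ does not match
  E. V·s/m²: ✓ matches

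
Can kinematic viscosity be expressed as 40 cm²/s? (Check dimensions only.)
Yes

kinematic viscosity has SI base units: m^2 / s
cm²/s reduces to the same SI base units, so it is a valid unit for kinematic viscosity.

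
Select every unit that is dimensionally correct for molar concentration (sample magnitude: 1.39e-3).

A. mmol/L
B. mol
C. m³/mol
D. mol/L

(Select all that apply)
A, D

molar concentration has SI base units: mol / m^3

Checking each option against mol / m^3:
  A. mmol/L: ✓ matches
  B. mol: ✗ does not match
  C. m³/mol: ✗ does not match
  D. mol/L: ✓ matches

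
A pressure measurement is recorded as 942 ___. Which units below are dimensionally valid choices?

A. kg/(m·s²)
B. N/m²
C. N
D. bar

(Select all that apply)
A, B, D

pressure has SI base units: kg / (m * s^2)

Checking each option against kg / (m * s^2):
  A. kg/(m·s²): ✓ matches
  B. N/m²: ✓ matches
  C. N: ✗ does not match
  D. bar: ✓ matches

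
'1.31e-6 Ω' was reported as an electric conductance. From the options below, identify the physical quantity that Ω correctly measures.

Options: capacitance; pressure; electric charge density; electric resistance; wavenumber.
electric resistance

electric conductance should have units dimensionally equivalent to A^2 * s^3 / (kg * m^2) (e.g. S).
The given unit 'Ω' reduces to kg * m^2 / (A^2 * s^3). Of the listed options, that is the dimensionality of electric resistance.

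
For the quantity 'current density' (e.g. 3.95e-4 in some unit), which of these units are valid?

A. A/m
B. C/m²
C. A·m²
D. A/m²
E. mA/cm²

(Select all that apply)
D, E

current density has SI base units: A / m^2

Checking each option against A / m^2:
  A. A/m: ✗ does not match
  B. C/m²: ✗ does not match
  C. A·m²: ✗ does not match
  D. A/m²: ✓ matches
  E. mA/cm²: ✓ matches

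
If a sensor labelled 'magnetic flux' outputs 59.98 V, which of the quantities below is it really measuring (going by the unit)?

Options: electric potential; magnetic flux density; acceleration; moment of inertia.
electric potential

magnetic flux should have units dimensionally equivalent to kg * m^2 / (A * s^2) (e.g. Wb).
The given unit 'V' reduces to kg * m^2 / (A * s^3). Of the listed options, that is the dimensionality of electric potential.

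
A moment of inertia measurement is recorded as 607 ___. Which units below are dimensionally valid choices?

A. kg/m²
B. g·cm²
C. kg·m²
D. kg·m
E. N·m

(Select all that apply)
B, C

moment of inertia has SI base units: kg * m^2

Checking each option against kg * m^2:
  A. kg/m²: ✗ does not match
  B. g·cm²: ✓ matches
  C. kg·m²: ✓ matches
  D. kg·m: ✗ does not match
  E. N·m: ✗ does not match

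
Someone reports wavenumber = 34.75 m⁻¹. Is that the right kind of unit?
Yes

wavenumber has SI base units: 1 / m
m⁻¹ reduces to the same SI base units, so it is a valid unit for wavenumber.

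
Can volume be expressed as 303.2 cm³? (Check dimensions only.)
Yes

volume has SI base units: m^3
cm³ reduces to the same SI base units, so it is a valid unit for volume.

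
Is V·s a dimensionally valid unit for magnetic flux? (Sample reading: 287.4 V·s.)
Yes

magnetic flux has SI base units: kg * m^2 / (A * s^2)
V·s reduces to the same SI base units, so it is a valid unit for magnetic flux.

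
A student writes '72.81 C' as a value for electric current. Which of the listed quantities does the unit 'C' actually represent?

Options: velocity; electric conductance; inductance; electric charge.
electric charge

electric current should have units dimensionally equivalent to A (e.g. A).
The given unit 'C' reduces to A * s. Of the listed options, that is the dimensionality of electric charge.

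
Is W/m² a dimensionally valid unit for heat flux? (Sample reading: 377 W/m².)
Yes

heat flux has SI base units: kg / s^3
W/m² reduces to the same SI base units, so it is a valid unit for heat flux.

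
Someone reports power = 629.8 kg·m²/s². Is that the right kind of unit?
No

power has SI base units: kg * m^2 / s^3
kg·m²/s² does NOT reduce to kg * m^2 / s^3; a valid unit for power would be e.g. W.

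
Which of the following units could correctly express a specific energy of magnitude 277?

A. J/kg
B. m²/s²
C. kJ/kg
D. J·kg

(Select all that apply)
A, B, C

specific energy has SI base units: m^2 / s^2

Checking each option against m^2 / s^2:
  A. J/kg: ✓ matches
  B. m²/s²: ✓ matches
  C. kJ/kg: ✓ matches
  D. J·kg: ✗ does not match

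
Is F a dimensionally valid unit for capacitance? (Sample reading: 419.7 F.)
Yes

capacitance has SI base units: A^2 * s^4 / (kg * m^2)
F reduces to the same SI base units, so it is a valid unit for capacitance.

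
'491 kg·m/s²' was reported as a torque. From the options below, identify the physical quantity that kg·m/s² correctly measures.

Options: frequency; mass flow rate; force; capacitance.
force

torque should have units dimensionally equivalent to kg * m^2 / s^2 (e.g. N·m).
The given unit 'kg·m/s²' reduces to kg * m / s^2. Of the listed options, that is the dimensionality of force.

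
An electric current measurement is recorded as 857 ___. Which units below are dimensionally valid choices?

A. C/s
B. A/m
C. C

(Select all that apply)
A

electric current has SI base units: A

Checking each option against A:
  A. C/s: ✓ matches
  B. A/m: ✗ does not match
  C. C: ✗ does not match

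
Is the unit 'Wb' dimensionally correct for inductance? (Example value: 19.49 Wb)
No

inductance has SI base units: kg * m^2 / (A^2 * s^2)
Wb does NOT reduce to kg * m^2 / (A^2 * s^2); a valid unit for inductance would be e.g. H.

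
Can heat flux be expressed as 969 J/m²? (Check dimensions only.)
No

heat flux has SI base units: kg / s^3
J/m² does NOT reduce to kg / s^3; a valid unit for heat flux would be e.g. W/m².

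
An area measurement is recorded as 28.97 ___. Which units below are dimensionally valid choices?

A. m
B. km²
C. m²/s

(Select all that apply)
B

area has SI base units: m^2

Checking each option against m^2:
  A. m: ✗ does not match
  B. km²: ✓ matches
  C. m²/s: ✗ does not match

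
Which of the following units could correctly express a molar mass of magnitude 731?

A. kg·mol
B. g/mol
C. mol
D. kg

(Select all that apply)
B

molar mass has SI base units: kg / mol

Checking each option against kg / mol:
  A. kg·mol: ✗ does not match
  B. g/mol: ✓ matches
  C. mol: ✗ does not match
  D. kg: ✗ does not match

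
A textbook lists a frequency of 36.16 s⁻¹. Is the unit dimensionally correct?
Yes

frequency has SI base units: 1 / s
s⁻¹ reduces to the same SI base units, so it is a valid unit for frequency.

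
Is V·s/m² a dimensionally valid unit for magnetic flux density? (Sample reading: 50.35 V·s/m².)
Yes

magnetic flux density has SI base units: kg / (A * s^2)
V·s/m² reduces to the same SI base units, so it is a valid unit for magnetic flux density.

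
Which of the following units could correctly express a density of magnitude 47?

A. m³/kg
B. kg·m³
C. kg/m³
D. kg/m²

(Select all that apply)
C

density has SI base units: kg / m^3

Checking each option against kg / m^3:
  A. m³/kg: ✗ does not match
  B. kg·m³: ✗ does not match
  C. kg/m³: ✓ matches
  D. kg/m²: ✗ does not match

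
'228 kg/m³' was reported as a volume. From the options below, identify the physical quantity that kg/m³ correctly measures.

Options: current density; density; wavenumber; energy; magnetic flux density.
density

volume should have units dimensionally equivalent to m^3 (e.g. m³).
The given unit 'kg/m³' reduces to kg / m^3. Of the listed options, that is the dimensionality of density.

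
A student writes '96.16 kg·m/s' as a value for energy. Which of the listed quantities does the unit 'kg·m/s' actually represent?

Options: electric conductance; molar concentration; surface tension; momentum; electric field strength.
momentum

energy should have units dimensionally equivalent to kg * m^2 / s^2 (e.g. J).
The given unit 'kg·m/s' reduces to kg * m / s. Of the listed options, that is the dimensionality of momentum.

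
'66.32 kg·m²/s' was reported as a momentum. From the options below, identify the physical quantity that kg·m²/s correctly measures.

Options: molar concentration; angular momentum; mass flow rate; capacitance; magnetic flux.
angular momentum

momentum should have units dimensionally equivalent to kg * m / s (e.g. kg·m/s).
The given unit 'kg·m²/s' reduces to kg * m^2 / s. Of the listed options, that is the dimensionality of angular momentum.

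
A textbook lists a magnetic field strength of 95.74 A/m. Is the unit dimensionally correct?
Yes

magnetic field strength has SI base units: A / m
A/m reduces to the same SI base units, so it is a valid unit for magnetic field strength.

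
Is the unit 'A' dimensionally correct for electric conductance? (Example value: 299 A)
No

electric conductance has SI base units: A^2 * s^3 / (kg * m^2)
A does NOT reduce to A^2 * s^3 / (kg * m^2); a valid unit for electric conductance would be e.g. S.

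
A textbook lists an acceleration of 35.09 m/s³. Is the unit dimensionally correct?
No

acceleration has SI base units: m / s^2
m/s³ does NOT reduce to m / s^2; a valid unit for acceleration would be e.g. m/s².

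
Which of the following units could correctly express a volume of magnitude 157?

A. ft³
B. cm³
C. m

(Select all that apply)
A, B

volume has SI base units: m^3

Checking each option against m^3:
  A. ft³: ✓ matches
  B. cm³: ✓ matches
  C. m: ✗ does not match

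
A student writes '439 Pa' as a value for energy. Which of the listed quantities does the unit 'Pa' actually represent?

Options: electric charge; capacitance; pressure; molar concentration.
pressure

energy should have units dimensionally equivalent to kg * m^2 / s^2 (e.g. J).
The given unit 'Pa' reduces to kg / (m * s^2). Of the listed options, that is the dimensionality of pressure.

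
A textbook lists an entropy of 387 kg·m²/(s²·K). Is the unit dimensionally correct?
Yes

entropy has SI base units: kg * m^2 / (s^2 * K)
kg·m²/(s²·K) reduces to the same SI base units, so it is a valid unit for entropy.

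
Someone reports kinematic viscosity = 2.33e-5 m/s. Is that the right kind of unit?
No

kinematic viscosity has SI base units: m^2 / s
m/s does NOT reduce to m^2 / s; a valid unit for kinematic viscosity would be e.g. m²/s.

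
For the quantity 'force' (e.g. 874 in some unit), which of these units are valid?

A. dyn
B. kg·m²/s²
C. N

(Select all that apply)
A, C

force has SI base units: kg * m / s^2

Checking each option against kg * m / s^2:
  A. dyn: ✓ matches
  B. kg·m²/s²: ✗ does not match
  C. N: ✓ matches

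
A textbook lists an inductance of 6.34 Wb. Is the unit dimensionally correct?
No

inductance has SI base units: kg * m^2 / (A^2 * s^2)
Wb does NOT reduce to kg * m^2 / (A^2 * s^2); a valid unit for inductance would be e.g. H.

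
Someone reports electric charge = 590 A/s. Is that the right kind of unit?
No

electric charge has SI base units: A * s
A/s does NOT reduce to A * s; a valid unit for electric charge would be e.g. C.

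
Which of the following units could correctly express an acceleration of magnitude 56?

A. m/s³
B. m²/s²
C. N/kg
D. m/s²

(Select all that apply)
C, D

acceleration has SI base units: m / s^2

Checking each option against m / s^2:
  A. m/s³: ✗ does not match
  B. m²/s²: ✗ does not match
  C. N/kg: ✓ matches
  D. m/s²: ✓ matches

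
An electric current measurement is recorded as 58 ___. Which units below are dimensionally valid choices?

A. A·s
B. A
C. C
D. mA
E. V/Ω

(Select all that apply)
B, D, E

electric current has SI base units: A

Checking each option against A:
  A. A·s: ✗ does not match
  B. A: ✓ matches
  C. C: ✗ does not match
  D. mA: ✓ matches
  E. V/Ω: ✓ matches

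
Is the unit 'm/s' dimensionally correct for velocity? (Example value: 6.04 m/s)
Yes

velocity has SI base units: m / s
m/s reduces to the same SI base units, so it is a valid unit for velocity.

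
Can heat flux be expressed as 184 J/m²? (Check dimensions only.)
No

heat flux has SI base units: kg / s^3
J/m² does NOT reduce to kg / s^3; a valid unit for heat flux would be e.g. W/m².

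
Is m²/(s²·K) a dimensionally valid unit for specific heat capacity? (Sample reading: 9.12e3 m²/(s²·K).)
Yes

specific heat capacity has SI base units: m^2 / (s^2 * K)
m²/(s²·K) reduces to the same SI base units, so it is a valid unit for specific heat capacity.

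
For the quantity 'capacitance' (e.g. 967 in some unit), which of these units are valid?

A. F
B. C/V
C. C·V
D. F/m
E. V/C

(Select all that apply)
A, B

capacitance has SI base units: A^2 * s^4 / (kg * m^2)

Checking each option against A^2 * s^4 / (kg * m^2):
  A. F: ✓ matches
  B. C/V: ✓ matches
  C. C·V: ✗ does not match
  D. F/m: ✗ does not match
  E. V/C: ✗ does not match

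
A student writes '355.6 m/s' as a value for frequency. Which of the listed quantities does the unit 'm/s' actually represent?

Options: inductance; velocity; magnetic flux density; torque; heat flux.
velocity

frequency should have units dimensionally equivalent to 1 / s (e.g. Hz).
The given unit 'm/s' reduces to m / s. Of the listed options, that is the dimensionality of velocity.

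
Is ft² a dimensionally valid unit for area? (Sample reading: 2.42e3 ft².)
Yes

area has SI base units: m^2
ft² reduces to the same SI base units, so it is a valid unit for area.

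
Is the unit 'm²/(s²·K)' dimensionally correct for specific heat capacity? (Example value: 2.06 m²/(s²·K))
Yes

specific heat capacity has SI base units: m^2 / (s^2 * K)
m²/(s²·K) reduces to the same SI base units, so it is a valid unit for specific heat capacity.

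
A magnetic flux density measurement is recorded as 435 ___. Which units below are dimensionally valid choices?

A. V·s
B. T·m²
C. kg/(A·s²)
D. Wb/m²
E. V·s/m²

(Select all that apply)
C, D, E

magnetic flux density has SI base units: kg / (A * s^2)

Checking each option against kg / (A * s^2):
  A. V·s: ✗ does not match
  B. T·m²: ✗ does not match
  C. kg/(A·s²): ✓ matches
  D. Wb/m²: ✓ matches
  E. V·s/m²: ✓ matches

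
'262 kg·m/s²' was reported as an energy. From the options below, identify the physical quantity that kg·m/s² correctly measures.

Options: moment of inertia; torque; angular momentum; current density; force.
force

energy should have units dimensionally equivalent to kg * m^2 / s^2 (e.g. J).
The given unit 'kg·m/s²' reduces to kg * m / s^2. Of the listed options, that is the dimensionality of force.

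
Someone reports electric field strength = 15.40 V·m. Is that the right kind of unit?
No

electric field strength has SI base units: kg * m / (A * s^3)
V·m does NOT reduce to kg * m / (A * s^3); a valid unit for electric field strength would be e.g. V/m.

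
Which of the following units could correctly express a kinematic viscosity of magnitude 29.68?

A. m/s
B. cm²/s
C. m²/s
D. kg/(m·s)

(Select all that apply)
B, C

kinematic viscosity has SI base units: m^2 / s

Checking each option against m^2 / s:
  A. m/s: ✗ does not match
  B. cm²/s: ✓ matches
  C. m²/s: ✓ matches
  D. kg/(m·s): ✗ does not match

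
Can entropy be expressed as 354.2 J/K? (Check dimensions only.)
Yes

entropy has SI base units: kg * m^2 / (s^2 * K)
J/K reduces to the same SI base units, so it is a valid unit for entropy.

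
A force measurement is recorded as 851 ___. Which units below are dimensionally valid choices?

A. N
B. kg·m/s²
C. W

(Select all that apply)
A, B

force has SI base units: kg * m / s^2

Checking each option against kg * m / s^2:
  A. N: ✓ matches
  B. kg·m/s²: ✓ matches
  C. W: ✗ does not match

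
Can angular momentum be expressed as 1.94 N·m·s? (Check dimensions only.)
Yes

angular momentum has SI base units: kg * m^2 / s
N·m·s reduces to the same SI base units, so it is a valid unit for angular momentum.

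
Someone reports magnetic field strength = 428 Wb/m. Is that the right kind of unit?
No

magnetic field strength has SI base units: A / m
Wb/m does NOT reduce to A / m; a valid unit for magnetic field strength would be e.g. A/m.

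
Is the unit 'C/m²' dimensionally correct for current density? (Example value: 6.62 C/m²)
No

current density has SI base units: A / m^2
C/m² does NOT reduce to A / m^2; a valid unit for current density would be e.g. A/m².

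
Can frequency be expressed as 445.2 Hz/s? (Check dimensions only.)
No

frequency has SI base units: 1 / s
Hz/s does NOT reduce to 1 / s; a valid unit for frequency would be e.g. Hz.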